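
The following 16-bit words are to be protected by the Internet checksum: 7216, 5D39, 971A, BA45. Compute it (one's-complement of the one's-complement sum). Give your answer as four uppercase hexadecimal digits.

One's-complement addition (fold any carry out of bit 15 back into bit 0):
  0x7216 + 0x5D39 = 0x0CF4F
  0xCF4F + 0x971A = 0x16669 → wrap carry → 0x666A
  0x666A + 0xBA45 = 0x120AF → wrap carry → 0x20B0
One's-complement sum = 0x20B0.
Checksum = ~0x20B0 & 0xFFFF = 0xDF4F.

DF4F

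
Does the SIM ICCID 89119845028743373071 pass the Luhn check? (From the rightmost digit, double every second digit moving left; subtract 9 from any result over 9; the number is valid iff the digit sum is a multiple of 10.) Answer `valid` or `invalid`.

invalid

From the right, keep odd positions and double even positions (subtract 9 from any doubled value over 9):
  doubled (positions 2,4,...): 5 6 6 8 7 0 8 9 2 7 → sum 58
  kept (positions 1,3,...): 1 0 7 3 7 2 5 8 1 9 → sum 43
Total = 101.
101 mod 10 = 1, so the number is invalid.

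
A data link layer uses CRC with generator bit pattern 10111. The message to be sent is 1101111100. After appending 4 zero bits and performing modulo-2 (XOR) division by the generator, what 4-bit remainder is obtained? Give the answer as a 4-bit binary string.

Append 4 zeros: 11011111000000. Divide by 10111 (XOR where the leading bit is 1):
  pos 0: 11011 XOR 10111 = 01100
  pos 1: 11001 XOR 10111 = 01110
  pos 2: 11101 XOR 10111 = 01010
  pos 3: 10101 XOR 10111 = 00010
  pos 6: 10000 XOR 10111 = 00111
  pos 8: 11100 XOR 10111 = 01011
  pos 9: 10110 XOR 10111 = 00001
Remainder (last 4 bits) = 0001. This is the CRC / FCS.

0001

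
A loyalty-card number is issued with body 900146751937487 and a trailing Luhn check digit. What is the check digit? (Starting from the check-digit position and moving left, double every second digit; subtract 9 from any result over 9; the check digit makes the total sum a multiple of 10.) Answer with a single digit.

Partial digits right→left: 7 8 4 7 3 9 1 5 7 6 4 1 0 0 9
Double every second digit counting from the check-digit position (so the 1st, 3rd, 5th, ... of the partial from the right).
  doubled (with −9 where >9): 5 8 6 2 5 8 0 9 → sum 43
  kept as-is: 8 7 9 5 6 1 0 → sum 36
Total = 43 + 36 = 79.
Check digit = (10 − (79 mod 10)) mod 10 = 1.

1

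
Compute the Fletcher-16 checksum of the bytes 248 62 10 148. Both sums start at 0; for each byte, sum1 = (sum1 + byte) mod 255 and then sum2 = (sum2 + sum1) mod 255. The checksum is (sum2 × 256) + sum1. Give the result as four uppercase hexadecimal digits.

Running sums (mod 255):
  after byte 0 (248): sum1=248, sum2=248
  after byte 1 (62): sum1=55, sum2=48
  after byte 2 (10): sum1=65, sum2=113
  after byte 3 (148): sum1=213, sum2=71
Checksum = sum2·256 + sum1 = 71·256 + 213 = 18389 = 0x47D5.

47D5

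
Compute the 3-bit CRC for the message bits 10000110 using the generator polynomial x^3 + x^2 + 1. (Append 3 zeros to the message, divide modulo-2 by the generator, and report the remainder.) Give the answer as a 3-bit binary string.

Append 3 zeros: 10000110000. Divide by 1101 (XOR where the leading bit is 1):
  pos 0: 1000 XOR 1101 = 0101
  pos 1: 1010 XOR 1101 = 0111
  pos 2: 1111 XOR 1101 = 0010
  pos 4: 1010 XOR 1101 = 0111
  pos 5: 1110 XOR 1101 = 0011
  pos 7: 1100 XOR 1101 = 0001
Remainder (last 3 bits) = 001. This is the CRC / FCS.

001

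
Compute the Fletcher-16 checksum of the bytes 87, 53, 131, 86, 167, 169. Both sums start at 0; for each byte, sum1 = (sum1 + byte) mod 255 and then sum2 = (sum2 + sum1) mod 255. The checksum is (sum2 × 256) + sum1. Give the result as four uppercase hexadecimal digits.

20B7

Running sums (mod 255):
  after byte 0 (87): sum1=87, sum2=87
  after byte 1 (53): sum1=140, sum2=227
  after byte 2 (131): sum1=16, sum2=243
  after byte 3 (86): sum1=102, sum2=90
  after byte 4 (167): sum1=14, sum2=104
  after byte 5 (169): sum1=183, sum2=32
Checksum = sum2·256 + sum1 = 32·256 + 183 = 8375 = 0x20B7.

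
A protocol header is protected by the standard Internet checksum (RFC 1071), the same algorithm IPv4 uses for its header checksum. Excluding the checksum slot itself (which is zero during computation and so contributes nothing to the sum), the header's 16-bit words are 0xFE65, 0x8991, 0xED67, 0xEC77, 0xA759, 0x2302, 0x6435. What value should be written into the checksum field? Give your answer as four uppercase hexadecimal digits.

One's-complement addition (fold any carry out of bit 15 back into bit 0):
  0xFE65 + 0x8991 = 0x187F6 → wrap carry → 0x87F7
  0x87F7 + 0xED67 = 0x1755E → wrap carry → 0x755F
  0x755F + 0xEC77 = 0x161D6 → wrap carry → 0x61D7
  0x61D7 + 0xA759 = 0x10930 → wrap carry → 0x0931
  0x0931 + 0x2302 = 0x02C33
  0x2C33 + 0x6435 = 0x09068
One's-complement sum = 0x9068.
Checksum = ~0x9068 & 0xFFFF = 0x6F97.

6F97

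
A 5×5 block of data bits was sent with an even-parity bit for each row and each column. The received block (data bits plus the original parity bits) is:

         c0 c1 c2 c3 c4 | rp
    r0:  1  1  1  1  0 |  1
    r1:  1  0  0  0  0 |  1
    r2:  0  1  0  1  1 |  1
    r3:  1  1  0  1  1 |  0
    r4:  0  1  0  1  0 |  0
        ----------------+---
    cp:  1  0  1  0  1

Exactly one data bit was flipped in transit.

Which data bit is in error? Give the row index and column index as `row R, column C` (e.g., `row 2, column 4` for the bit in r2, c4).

Recompute each row's even parity and compare to rp:
  r0: data parity 0, sent rp 1 → mismatch
  r1: data parity 1, sent rp 1 → ok
  r2: data parity 1, sent rp 1 → ok
  r3: data parity 0, sent rp 0 → ok
  r4: data parity 0, sent rp 0 → ok
Recompute each column's even parity and compare to cp:
  c0: data parity 1, sent cp 1 → ok
  c1: data parity 0, sent cp 0 → ok
  c2: data parity 1, sent cp 1 → ok
  c3: data parity 0, sent cp 0 → ok
  c4: data parity 0, sent cp 1 → mismatch
Exactly one row (r0) and one column (c4) fail → the flipped bit is at their intersection.

row 0, column 4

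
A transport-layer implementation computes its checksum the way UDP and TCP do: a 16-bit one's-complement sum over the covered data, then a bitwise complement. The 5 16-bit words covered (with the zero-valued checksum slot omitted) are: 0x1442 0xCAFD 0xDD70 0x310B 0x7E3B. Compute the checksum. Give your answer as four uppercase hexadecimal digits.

One's-complement addition (fold any carry out of bit 15 back into bit 0):
  0x1442 + 0xCAFD = 0x0DF3F
  0xDF3F + 0xDD70 = 0x1BCAF → wrap carry → 0xBCB0
  0xBCB0 + 0x310B = 0x0EDBB
  0xEDBB + 0x7E3B = 0x16BF6 → wrap carry → 0x6BF7
One's-complement sum = 0x6BF7.
Checksum = ~0x6BF7 & 0xFFFF = 0x9408.

9408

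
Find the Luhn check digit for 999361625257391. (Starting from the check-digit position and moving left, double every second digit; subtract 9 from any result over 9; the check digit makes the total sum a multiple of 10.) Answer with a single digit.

Partial digits right→left: 1 9 3 7 5 2 5 2 6 1 6 3 9 9 9
Double every second digit counting from the check-digit position (so the 1st, 3rd, 5th, ... of the partial from the right).
  doubled (with −9 where >9): 2 6 1 1 3 3 9 9 → sum 34
  kept as-is: 9 7 2 2 1 3 9 → sum 33
Total = 34 + 33 = 67.
Check digit = (10 − (67 mod 10)) mod 10 = 3.

3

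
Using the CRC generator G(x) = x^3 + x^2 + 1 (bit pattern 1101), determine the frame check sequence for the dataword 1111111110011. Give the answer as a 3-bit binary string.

001

Append 3 zeros: 1111111110011000. Divide by 1101 (XOR where the leading bit is 1):
  pos 0: 1111 XOR 1101 = 0010
  pos 2: 1011 XOR 1101 = 0110
  pos 3: 1101 XOR 1101 = 0000
  pos 7: 1100 XOR 1101 = 0001
  pos 10: 1110 XOR 1101 = 0011
  pos 12: 1100 XOR 1101 = 0001
Remainder (last 3 bits) = 001. This is the CRC / FCS.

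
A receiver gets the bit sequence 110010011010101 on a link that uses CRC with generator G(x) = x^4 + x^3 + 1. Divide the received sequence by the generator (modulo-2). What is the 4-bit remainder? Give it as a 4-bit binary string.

Modulo-2 division of 110010011010101 by 11001:
  pos 0: 11001 XOR 11001 = 00000
  pos 7: 11010 XOR 11001 = 00011
  pos 10: 11101 XOR 11001 = 00100
Remainder = 0100 (nonzero — an error is detected).

0100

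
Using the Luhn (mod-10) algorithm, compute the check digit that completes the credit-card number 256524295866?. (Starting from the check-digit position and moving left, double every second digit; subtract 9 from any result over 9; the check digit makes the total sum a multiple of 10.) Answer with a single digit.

Partial digits right→left: 6 6 8 5 9 2 4 2 5 6 5 2
Double every second digit counting from the check-digit position (so the 1st, 3rd, 5th, ... of the partial from the right).
  doubled (with −9 where >9): 3 7 9 8 1 1 → sum 29
  kept as-is: 6 5 2 2 6 2 → sum 23
Total = 29 + 23 = 52.
Check digit = (10 − (52 mod 10)) mod 10 = 8.

8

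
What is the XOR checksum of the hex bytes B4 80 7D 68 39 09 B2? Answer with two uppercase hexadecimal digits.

XOR the bytes together:
  start with 0xB4
  0xB4 ⊕ 0x80 = 0x34
  0x34 ⊕ 0x7D = 0x49
  0x49 ⊕ 0x68 = 0x21
  0x21 ⊕ 0x39 = 0x18
  0x18 ⊕ 0x09 = 0x11
  0x11 ⊕ 0xB2 = 0xA3

A3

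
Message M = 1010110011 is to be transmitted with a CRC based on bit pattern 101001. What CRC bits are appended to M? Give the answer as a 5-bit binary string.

Append 5 zeros: 101011001100000. Divide by 101001 (XOR where the leading bit is 1):
  pos 0: 101011 XOR 101001 = 000010
  pos 4: 100011 XOR 101001 = 001010
  pos 6: 101000 XOR 101001 = 000001
Remainder (last 5 bits) = 01000. This is the CRC / FCS.

01000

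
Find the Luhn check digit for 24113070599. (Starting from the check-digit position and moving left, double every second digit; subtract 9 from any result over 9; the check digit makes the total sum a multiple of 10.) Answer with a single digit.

9

Partial digits right→left: 9 9 5 0 7 0 3 1 1 4 2
Double every second digit counting from the check-digit position (so the 1st, 3rd, 5th, ... of the partial from the right).
  doubled (with −9 where >9): 9 1 5 6 2 4 → sum 27
  kept as-is: 9 0 0 1 4 → sum 14
Total = 27 + 14 = 41.
Check digit = (10 − (41 mod 10)) mod 10 = 9.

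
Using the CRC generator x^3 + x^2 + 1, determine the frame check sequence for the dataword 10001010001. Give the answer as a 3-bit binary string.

Append 3 zeros: 10001010001000. Divide by 1101 (XOR where the leading bit is 1):
  pos 0: 1000 XOR 1101 = 0101
  pos 1: 1011 XOR 1101 = 0110
  pos 2: 1100 XOR 1101 = 0001
  pos 5: 1100 XOR 1101 = 0001
  pos 8: 1010 XOR 1101 = 0111
  pos 9: 1110 XOR 1101 = 0011
Remainder (last 3 bits) = 110. This is the CRC / FCS.

110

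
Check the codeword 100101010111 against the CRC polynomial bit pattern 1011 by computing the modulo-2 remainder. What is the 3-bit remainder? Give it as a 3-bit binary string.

Modulo-2 division of 100101010111 by 1011:
  pos 0: 1001 XOR 1011 = 0010
  pos 2: 1001 XOR 1011 = 0010
  pos 4: 1001 XOR 1011 = 0010
  pos 6: 1001 XOR 1011 = 0010
  pos 8: 1011 XOR 1011 = 0000
Remainder = 000 (zero — the frame passes the CRC check).

000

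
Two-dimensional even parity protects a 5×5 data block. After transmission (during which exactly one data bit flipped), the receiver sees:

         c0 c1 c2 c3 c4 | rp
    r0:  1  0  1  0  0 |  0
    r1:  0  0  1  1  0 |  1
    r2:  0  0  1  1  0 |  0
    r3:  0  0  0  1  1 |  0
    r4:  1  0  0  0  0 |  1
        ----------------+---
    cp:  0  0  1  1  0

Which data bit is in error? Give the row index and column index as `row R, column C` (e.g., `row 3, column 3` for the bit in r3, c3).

row 1, column 4

Recompute each row's even parity and compare to rp:
  r0: data parity 0, sent rp 0 → ok
  r1: data parity 0, sent rp 1 → mismatch
  r2: data parity 0, sent rp 0 → ok
  r3: data parity 0, sent rp 0 → ok
  r4: data parity 1, sent rp 1 → ok
Recompute each column's even parity and compare to cp:
  c0: data parity 0, sent cp 0 → ok
  c1: data parity 0, sent cp 0 → ok
  c2: data parity 1, sent cp 1 → ok
  c3: data parity 1, sent cp 1 → ok
  c4: data parity 1, sent cp 0 → mismatch
Exactly one row (r1) and one column (c4) fail → the flipped bit is at their intersection.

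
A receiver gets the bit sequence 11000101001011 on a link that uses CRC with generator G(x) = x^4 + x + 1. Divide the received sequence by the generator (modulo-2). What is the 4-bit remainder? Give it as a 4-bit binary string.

0000

Modulo-2 division of 11000101001011 by 10011:
  pos 0: 11000 XOR 10011 = 01011
  pos 1: 10111 XOR 10011 = 00100
  pos 3: 10001 XOR 10011 = 00010
  pos 6: 10001 XOR 10011 = 00010
  pos 9: 10011 XOR 10011 = 00000
Remainder = 0000 (zero — the frame passes the CRC check).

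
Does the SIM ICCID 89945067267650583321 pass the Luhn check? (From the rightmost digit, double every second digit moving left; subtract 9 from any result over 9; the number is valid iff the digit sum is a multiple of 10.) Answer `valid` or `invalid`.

From the right, keep odd positions and double even positions (subtract 9 from any doubled value over 9):
  doubled (positions 2,4,...): 4 6 1 1 5 4 3 1 9 7 → sum 41
  kept (positions 1,3,...): 1 3 8 0 6 6 7 0 4 9 → sum 44
Total = 85.
85 mod 10 = 5, so the number is invalid.

invalid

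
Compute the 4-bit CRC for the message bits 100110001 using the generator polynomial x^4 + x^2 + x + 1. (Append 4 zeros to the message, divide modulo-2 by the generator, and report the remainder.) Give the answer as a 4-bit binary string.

Append 4 zeros: 1001100010000. Divide by 10111 (XOR where the leading bit is 1):
  pos 0: 10011 XOR 10111 = 00100
  pos 2: 10000 XOR 10111 = 00111
  pos 4: 11101 XOR 10111 = 01010
  pos 5: 10100 XOR 10111 = 00011
  pos 8: 11000 XOR 10111 = 01111
Remainder (last 4 bits) = 1111. This is the CRC / FCS.

1111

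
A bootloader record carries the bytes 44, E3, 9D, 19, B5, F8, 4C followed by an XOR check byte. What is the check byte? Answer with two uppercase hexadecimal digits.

22

XOR the bytes together:
  start with 0x44
  0x44 ⊕ 0xE3 = 0xA7
  0xA7 ⊕ 0x9D = 0x3A
  0x3A ⊕ 0x19 = 0x23
  0x23 ⊕ 0xB5 = 0x96
  0x96 ⊕ 0xF8 = 0x6E
  0x6E ⊕ 0x4C = 0x22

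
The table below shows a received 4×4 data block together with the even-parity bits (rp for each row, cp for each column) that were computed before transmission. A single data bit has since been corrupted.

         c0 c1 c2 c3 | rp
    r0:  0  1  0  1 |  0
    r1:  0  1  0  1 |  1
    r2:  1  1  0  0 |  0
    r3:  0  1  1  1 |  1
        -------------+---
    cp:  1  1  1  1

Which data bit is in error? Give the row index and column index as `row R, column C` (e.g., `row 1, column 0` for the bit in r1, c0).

Recompute each row's even parity and compare to rp:
  r0: data parity 0, sent rp 0 → ok
  r1: data parity 0, sent rp 1 → mismatch
  r2: data parity 0, sent rp 0 → ok
  r3: data parity 1, sent rp 1 → ok
Recompute each column's even parity and compare to cp:
  c0: data parity 1, sent cp 1 → ok
  c1: data parity 0, sent cp 1 → mismatch
  c2: data parity 1, sent cp 1 → ok
  c3: data parity 1, sent cp 1 → ok
Exactly one row (r1) and one column (c1) fail → the flipped bit is at their intersection.

row 1, column 1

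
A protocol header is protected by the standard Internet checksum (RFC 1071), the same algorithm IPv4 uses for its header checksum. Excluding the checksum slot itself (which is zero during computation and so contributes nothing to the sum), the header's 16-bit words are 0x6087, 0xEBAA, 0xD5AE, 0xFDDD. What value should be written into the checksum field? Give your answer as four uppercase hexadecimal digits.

One's-complement addition (fold any carry out of bit 15 back into bit 0):
  0x6087 + 0xEBAA = 0x14C31 → wrap carry → 0x4C32
  0x4C32 + 0xD5AE = 0x121E0 → wrap carry → 0x21E1
  0x21E1 + 0xFDDD = 0x11FBE → wrap carry → 0x1FBF
One's-complement sum = 0x1FBF.
Checksum = ~0x1FBF & 0xFFFF = 0xE040.

E040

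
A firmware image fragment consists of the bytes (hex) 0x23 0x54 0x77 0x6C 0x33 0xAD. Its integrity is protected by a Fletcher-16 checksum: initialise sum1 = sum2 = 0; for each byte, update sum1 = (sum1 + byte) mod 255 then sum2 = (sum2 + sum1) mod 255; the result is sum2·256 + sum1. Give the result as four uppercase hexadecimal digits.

AF3C

Running sums (mod 255):
  after byte 0 (0x23): sum1=35, sum2=35
  after byte 1 (0x54): sum1=119, sum2=154
  after byte 2 (0x77): sum1=238, sum2=137
  after byte 3 (0x6C): sum1=91, sum2=228
  after byte 4 (0x33): sum1=142, sum2=115
  after byte 5 (0xAD): sum1=60, sum2=175
Checksum = sum2·256 + sum1 = 175·256 + 60 = 44860 = 0xAF3C.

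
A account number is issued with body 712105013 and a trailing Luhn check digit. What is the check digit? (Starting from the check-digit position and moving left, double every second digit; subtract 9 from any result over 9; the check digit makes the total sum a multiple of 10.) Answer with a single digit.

Partial digits right→left: 3 1 0 5 0 1 2 1 7
Double every second digit counting from the check-digit position (so the 1st, 3rd, 5th, ... of the partial from the right).
  doubled (with −9 where >9): 6 0 0 4 5 → sum 15
  kept as-is: 1 5 1 1 → sum 8
Total = 15 + 8 = 23.
Check digit = (10 − (23 mod 10)) mod 10 = 7.

7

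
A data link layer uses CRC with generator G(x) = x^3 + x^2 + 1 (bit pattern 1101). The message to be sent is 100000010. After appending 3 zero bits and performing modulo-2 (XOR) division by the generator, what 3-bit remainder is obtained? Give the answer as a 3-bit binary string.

Append 3 zeros: 100000010000. Divide by 1101 (XOR where the leading bit is 1):
  pos 0: 1000 XOR 1101 = 0101
  pos 1: 1010 XOR 1101 = 0111
  pos 2: 1110 XOR 1101 = 0011
  pos 4: 1101 XOR 1101 = 0000
Remainder (last 3 bits) = 000. This is the CRC / FCS.

000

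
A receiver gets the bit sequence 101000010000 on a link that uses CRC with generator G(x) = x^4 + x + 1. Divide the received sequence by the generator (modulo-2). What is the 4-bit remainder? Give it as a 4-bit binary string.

0111

Modulo-2 division of 101000010000 by 10011:
  pos 0: 10100 XOR 10011 = 00111
  pos 2: 11100 XOR 10011 = 01111
  pos 3: 11111 XOR 10011 = 01100
  pos 4: 11000 XOR 10011 = 01011
  pos 5: 10110 XOR 10011 = 00101
  pos 7: 10100 XOR 10011 = 00111
Remainder = 0111 (nonzero — an error is detected).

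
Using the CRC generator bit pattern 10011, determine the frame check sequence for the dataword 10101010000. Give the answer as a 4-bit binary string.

0100

Append 4 zeros: 101010100000000. Divide by 10011 (XOR where the leading bit is 1):
  pos 0: 10101 XOR 10011 = 00110
  pos 2: 11001 XOR 10011 = 01010
  pos 3: 10100 XOR 10011 = 00111
  pos 5: 11100 XOR 10011 = 01111
  pos 6: 11110 XOR 10011 = 01101
  pos 7: 11010 XOR 10011 = 01001
  pos 8: 10010 XOR 10011 = 00001
Remainder (last 4 bits) = 0100. This is the CRC / FCS.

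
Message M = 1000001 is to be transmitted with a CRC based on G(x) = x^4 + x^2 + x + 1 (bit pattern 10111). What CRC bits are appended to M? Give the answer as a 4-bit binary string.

Append 4 zeros: 10000010000. Divide by 10111 (XOR where the leading bit is 1):
  pos 0: 10000 XOR 10111 = 00111
  pos 2: 11101 XOR 10111 = 01010
  pos 3: 10100 XOR 10111 = 00011
  pos 6: 11000 XOR 10111 = 01111
Remainder (last 4 bits) = 1111. This is the CRC / FCS.

1111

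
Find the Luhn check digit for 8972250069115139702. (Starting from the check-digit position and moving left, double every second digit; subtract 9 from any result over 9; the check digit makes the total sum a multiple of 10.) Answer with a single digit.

7

Partial digits right→left: 2 0 7 9 3 1 5 1 1 9 6 0 0 5 2 2 7 9 8
Double every second digit counting from the check-digit position (so the 1st, 3rd, 5th, ... of the partial from the right).
  doubled (with −9 where >9): 4 5 6 1 2 3 0 4 5 7 → sum 37
  kept as-is: 0 9 1 1 9 0 5 2 9 → sum 36
Total = 37 + 36 = 73.
Check digit = (10 − (73 mod 10)) mod 10 = 7.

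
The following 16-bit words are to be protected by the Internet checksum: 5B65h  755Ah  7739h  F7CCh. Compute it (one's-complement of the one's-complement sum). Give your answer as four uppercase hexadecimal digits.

One's-complement addition (fold any carry out of bit 15 back into bit 0):
  0x5B65 + 0x755A = 0x0D0BF
  0xD0BF + 0x7739 = 0x147F8 → wrap carry → 0x47F9
  0x47F9 + 0xF7CC = 0x13FC5 → wrap carry → 0x3FC6
One's-complement sum = 0x3FC6.
Checksum = ~0x3FC6 & 0xFFFF = 0xC039.

C039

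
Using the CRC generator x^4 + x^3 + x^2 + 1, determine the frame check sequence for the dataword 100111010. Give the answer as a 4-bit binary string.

0111

Append 4 zeros: 1001110100000. Divide by 11101 (XOR where the leading bit is 1):
  pos 0: 10011 XOR 11101 = 01110
  pos 1: 11101 XOR 11101 = 00000
  pos 7: 10000 XOR 11101 = 01101
  pos 8: 11010 XOR 11101 = 00111
Remainder (last 4 bits) = 0111. This is the CRC / FCS.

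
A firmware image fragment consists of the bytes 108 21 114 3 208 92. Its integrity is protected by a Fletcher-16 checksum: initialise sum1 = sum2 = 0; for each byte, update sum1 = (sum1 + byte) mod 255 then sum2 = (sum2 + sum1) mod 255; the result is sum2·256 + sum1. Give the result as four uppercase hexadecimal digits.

C424

Running sums (mod 255):
  after byte 0 (108): sum1=108, sum2=108
  after byte 1 (21): sum1=129, sum2=237
  after byte 2 (114): sum1=243, sum2=225
  after byte 3 (3): sum1=246, sum2=216
  after byte 4 (208): sum1=199, sum2=160
  after byte 5 (92): sum1=36, sum2=196
Checksum = sum2·256 + sum1 = 196·256 + 36 = 50212 = 0xC424.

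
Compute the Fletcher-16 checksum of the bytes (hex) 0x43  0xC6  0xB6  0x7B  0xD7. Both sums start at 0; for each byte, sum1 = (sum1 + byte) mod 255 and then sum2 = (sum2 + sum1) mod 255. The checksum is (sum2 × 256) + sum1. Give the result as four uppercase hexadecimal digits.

5E14

Running sums (mod 255):
  after byte 0 (0x43): sum1=67, sum2=67
  after byte 1 (0xC6): sum1=10, sum2=77
  after byte 2 (0xB6): sum1=192, sum2=14
  after byte 3 (0x7B): sum1=60, sum2=74
  after byte 4 (0xD7): sum1=20, sum2=94
Checksum = sum2·256 + sum1 = 94·256 + 20 = 24084 = 0x5E14.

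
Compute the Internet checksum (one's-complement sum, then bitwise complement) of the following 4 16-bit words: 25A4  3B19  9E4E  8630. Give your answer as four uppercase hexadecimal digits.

7AC3

One's-complement addition (fold any carry out of bit 15 back into bit 0):
  0x25A4 + 0x3B19 = 0x060BD
  0x60BD + 0x9E4E = 0x0FF0B
  0xFF0B + 0x8630 = 0x1853B → wrap carry → 0x853C
One's-complement sum = 0x853C.
Checksum = ~0x853C & 0xFFFF = 0x7AC3.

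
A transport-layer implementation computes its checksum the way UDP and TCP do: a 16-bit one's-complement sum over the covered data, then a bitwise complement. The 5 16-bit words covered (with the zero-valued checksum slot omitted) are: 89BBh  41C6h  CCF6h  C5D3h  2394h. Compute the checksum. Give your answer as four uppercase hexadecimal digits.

One's-complement addition (fold any carry out of bit 15 back into bit 0):
  0x89BB + 0x41C6 = 0x0CB81
  0xCB81 + 0xCCF6 = 0x19877 → wrap carry → 0x9878
  0x9878 + 0xC5D3 = 0x15E4B → wrap carry → 0x5E4C
  0x5E4C + 0x2394 = 0x081E0
One's-complement sum = 0x81E0.
Checksum = ~0x81E0 & 0xFFFF = 0x7E1F.

7E1F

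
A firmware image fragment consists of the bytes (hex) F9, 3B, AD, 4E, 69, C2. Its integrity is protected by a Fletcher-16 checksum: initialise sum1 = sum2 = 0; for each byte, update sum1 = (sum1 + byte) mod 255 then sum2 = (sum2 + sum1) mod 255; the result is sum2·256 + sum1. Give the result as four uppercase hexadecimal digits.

3B5D

Running sums (mod 255):
  after byte 0 (F9): sum1=249, sum2=249
  after byte 1 (3B): sum1=53, sum2=47
  after byte 2 (AD): sum1=226, sum2=18
  after byte 3 (4E): sum1=49, sum2=67
  after byte 4 (69): sum1=154, sum2=221
  after byte 5 (C2): sum1=93, sum2=59
Checksum = sum2·256 + sum1 = 59·256 + 93 = 15197 = 0x3B5D.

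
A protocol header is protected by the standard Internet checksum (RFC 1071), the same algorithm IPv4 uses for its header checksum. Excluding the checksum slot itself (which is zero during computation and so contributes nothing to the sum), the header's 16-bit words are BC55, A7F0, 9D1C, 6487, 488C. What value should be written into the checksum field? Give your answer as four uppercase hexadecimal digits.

5189

One's-complement addition (fold any carry out of bit 15 back into bit 0):
  0xBC55 + 0xA7F0 = 0x16445 → wrap carry → 0x6446
  0x6446 + 0x9D1C = 0x10162 → wrap carry → 0x0163
  0x0163 + 0x6487 = 0x065EA
  0x65EA + 0x488C = 0x0AE76
One's-complement sum = 0xAE76.
Checksum = ~0xAE76 & 0xFFFF = 0x5189.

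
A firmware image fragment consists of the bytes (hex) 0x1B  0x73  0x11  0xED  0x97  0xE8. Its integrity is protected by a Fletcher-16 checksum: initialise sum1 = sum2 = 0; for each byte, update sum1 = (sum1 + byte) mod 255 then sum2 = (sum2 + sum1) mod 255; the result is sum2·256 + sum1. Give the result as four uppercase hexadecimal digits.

Running sums (mod 255):
  after byte 0 (0x1B): sum1=27, sum2=27
  after byte 1 (0x73): sum1=142, sum2=169
  after byte 2 (0x11): sum1=159, sum2=73
  after byte 3 (0xED): sum1=141, sum2=214
  after byte 4 (0x97): sum1=37, sum2=251
  after byte 5 (0xE8): sum1=14, sum2=10
Checksum = sum2·256 + sum1 = 10·256 + 14 = 2574 = 0x0A0E.

0A0E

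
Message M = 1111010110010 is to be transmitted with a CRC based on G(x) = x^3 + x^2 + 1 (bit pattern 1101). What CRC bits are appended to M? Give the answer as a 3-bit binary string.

Append 3 zeros: 1111010110010000. Divide by 1101 (XOR where the leading bit is 1):
  pos 0: 1111 XOR 1101 = 0010
  pos 2: 1001 XOR 1101 = 0100
  pos 3: 1000 XOR 1101 = 0101
  pos 4: 1011 XOR 1101 = 0110
  pos 5: 1101 XOR 1101 = 0000
  pos 11: 1000 XOR 1101 = 0101
  pos 12: 1010 XOR 1101 = 0111
Remainder (last 3 bits) = 111. This is the CRC / FCS.

111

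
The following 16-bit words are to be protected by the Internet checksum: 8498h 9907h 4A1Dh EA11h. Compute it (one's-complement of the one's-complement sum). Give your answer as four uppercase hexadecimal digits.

One's-complement addition (fold any carry out of bit 15 back into bit 0):
  0x8498 + 0x9907 = 0x11D9F → wrap carry → 0x1DA0
  0x1DA0 + 0x4A1D = 0x067BD
  0x67BD + 0xEA11 = 0x151CE → wrap carry → 0x51CF
One's-complement sum = 0x51CF.
Checksum = ~0x51CF & 0xFFFF = 0xAE30.

AE30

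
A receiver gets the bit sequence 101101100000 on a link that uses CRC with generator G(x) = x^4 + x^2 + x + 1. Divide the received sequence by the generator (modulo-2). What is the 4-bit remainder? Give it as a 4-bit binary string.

0100

Modulo-2 division of 101101100000 by 10111:
  pos 0: 10110 XOR 10111 = 00001
  pos 4: 11100 XOR 10111 = 01011
  pos 5: 10110 XOR 10111 = 00001
Remainder = 0100 (nonzero — an error is detected).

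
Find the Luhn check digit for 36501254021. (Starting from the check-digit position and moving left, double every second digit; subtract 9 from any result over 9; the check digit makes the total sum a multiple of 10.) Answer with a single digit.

4

Partial digits right→left: 1 2 0 4 5 2 1 0 5 6 3
Double every second digit counting from the check-digit position (so the 1st, 3rd, 5th, ... of the partial from the right).
  doubled (with −9 where >9): 2 0 1 2 1 6 → sum 12
  kept as-is: 2 4 2 0 6 → sum 14
Total = 12 + 14 = 26.
Check digit = (10 − (26 mod 10)) mod 10 = 4.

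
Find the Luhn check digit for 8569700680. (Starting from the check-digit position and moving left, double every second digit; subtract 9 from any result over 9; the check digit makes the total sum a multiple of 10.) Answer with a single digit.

8

Partial digits right→left: 0 8 6 0 0 7 9 6 5 8
Double every second digit counting from the check-digit position (so the 1st, 3rd, 5th, ... of the partial from the right).
  doubled (with −9 where >9): 0 3 0 9 1 → sum 13
  kept as-is: 8 0 7 6 8 → sum 29
Total = 13 + 29 = 42.
Check digit = (10 − (42 mod 10)) mod 10 = 8.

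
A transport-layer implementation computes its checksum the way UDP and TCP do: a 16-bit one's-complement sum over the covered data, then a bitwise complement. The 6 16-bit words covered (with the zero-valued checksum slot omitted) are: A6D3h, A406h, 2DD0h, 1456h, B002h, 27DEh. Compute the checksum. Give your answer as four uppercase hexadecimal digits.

9B1E

One's-complement addition (fold any carry out of bit 15 back into bit 0):
  0xA6D3 + 0xA406 = 0x14AD9 → wrap carry → 0x4ADA
  0x4ADA + 0x2DD0 = 0x078AA
  0x78AA + 0x1456 = 0x08D00
  0x8D00 + 0xB002 = 0x13D02 → wrap carry → 0x3D03
  0x3D03 + 0x27DE = 0x064E1
One's-complement sum = 0x64E1.
Checksum = ~0x64E1 & 0xFFFF = 0x9B1E.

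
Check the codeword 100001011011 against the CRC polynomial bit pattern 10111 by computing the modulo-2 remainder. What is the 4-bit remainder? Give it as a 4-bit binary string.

Modulo-2 division of 100001011011 by 10111:
  pos 0: 10000 XOR 10111 = 00111
  pos 2: 11110 XOR 10111 = 01001
  pos 3: 10011 XOR 10111 = 00100
  pos 5: 10010 XOR 10111 = 00101
  pos 7: 10111 XOR 10111 = 00000
Remainder = 0000 (zero — the frame passes the CRC check).

0000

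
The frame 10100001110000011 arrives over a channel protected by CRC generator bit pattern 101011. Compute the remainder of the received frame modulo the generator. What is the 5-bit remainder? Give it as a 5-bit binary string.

Modulo-2 division of 10100001110000011 by 101011:
  pos 0: 101000 XOR 101011 = 000011
  pos 4: 110111 XOR 101011 = 011100
  pos 5: 111000 XOR 101011 = 010011
  pos 6: 100110 XOR 101011 = 001101
  pos 8: 110100 XOR 101011 = 011111
  pos 9: 111110 XOR 101011 = 010101
  pos 10: 101011 XOR 101011 = 000000
Remainder = 00001 (nonzero — an error is detected).

00001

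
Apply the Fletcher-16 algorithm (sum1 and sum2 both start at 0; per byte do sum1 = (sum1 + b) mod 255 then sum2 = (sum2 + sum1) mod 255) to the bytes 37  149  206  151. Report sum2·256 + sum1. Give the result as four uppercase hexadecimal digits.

8A21

Running sums (mod 255):
  after byte 0 (37): sum1=37, sum2=37
  after byte 1 (149): sum1=186, sum2=223
  after byte 2 (206): sum1=137, sum2=105
  after byte 3 (151): sum1=33, sum2=138
Checksum = sum2·256 + sum1 = 138·256 + 33 = 35361 = 0x8A21.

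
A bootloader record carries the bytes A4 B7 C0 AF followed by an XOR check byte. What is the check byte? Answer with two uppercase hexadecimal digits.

7C

XOR the bytes together:
  start with 0xA4
  0xA4 ⊕ 0xB7 = 0x13
  0x13 ⊕ 0xC0 = 0xD3
  0xD3 ⊕ 0xAF = 0x7C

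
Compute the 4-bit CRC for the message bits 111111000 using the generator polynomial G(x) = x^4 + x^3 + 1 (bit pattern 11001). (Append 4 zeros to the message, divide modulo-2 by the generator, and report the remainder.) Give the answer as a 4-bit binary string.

Append 4 zeros: 1111110000000. Divide by 11001 (XOR where the leading bit is 1):
  pos 0: 11111 XOR 11001 = 00110
  pos 2: 11010 XOR 11001 = 00011
  pos 5: 11000 XOR 11001 = 00001
Remainder (last 4 bits) = 1000. This is the CRC / FCS.

1000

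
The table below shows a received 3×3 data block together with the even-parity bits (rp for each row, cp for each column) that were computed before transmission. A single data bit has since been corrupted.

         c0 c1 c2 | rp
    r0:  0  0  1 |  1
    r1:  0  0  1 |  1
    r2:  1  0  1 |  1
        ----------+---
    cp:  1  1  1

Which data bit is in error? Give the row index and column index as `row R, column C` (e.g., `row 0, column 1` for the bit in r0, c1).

Recompute each row's even parity and compare to rp:
  r0: data parity 1, sent rp 1 → ok
  r1: data parity 1, sent rp 1 → ok
  r2: data parity 0, sent rp 1 → mismatch
Recompute each column's even parity and compare to cp:
  c0: data parity 1, sent cp 1 → ok
  c1: data parity 0, sent cp 1 → mismatch
  c2: data parity 1, sent cp 1 → ok
Exactly one row (r2) and one column (c1) fail → the flipped bit is at their intersection.

row 2, column 1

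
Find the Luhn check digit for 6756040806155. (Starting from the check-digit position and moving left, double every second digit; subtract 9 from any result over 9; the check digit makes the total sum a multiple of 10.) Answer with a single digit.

7

Partial digits right→left: 5 5 1 6 0 8 0 4 0 6 5 7 6
Double every second digit counting from the check-digit position (so the 1st, 3rd, 5th, ... of the partial from the right).
  doubled (with −9 where >9): 1 2 0 0 0 1 3 → sum 7
  kept as-is: 5 6 8 4 6 7 → sum 36
Total = 7 + 36 = 43.
Check digit = (10 − (43 mod 10)) mod 10 = 7.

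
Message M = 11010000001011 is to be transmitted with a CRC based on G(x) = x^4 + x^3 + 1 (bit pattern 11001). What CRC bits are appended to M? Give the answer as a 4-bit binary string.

1111

Append 4 zeros: 110100000010110000. Divide by 11001 (XOR where the leading bit is 1):
  pos 0: 11010 XOR 11001 = 00011
  pos 3: 11000 XOR 11001 = 00001
  pos 7: 10010 XOR 11001 = 01011
  pos 8: 10111 XOR 11001 = 01110
  pos 9: 11101 XOR 11001 = 00100
  pos 11: 10000 XOR 11001 = 01001
  pos 12: 10010 XOR 11001 = 01011
  pos 13: 10110 XOR 11001 = 01111
Remainder (last 4 bits) = 1111. This is the CRC / FCS.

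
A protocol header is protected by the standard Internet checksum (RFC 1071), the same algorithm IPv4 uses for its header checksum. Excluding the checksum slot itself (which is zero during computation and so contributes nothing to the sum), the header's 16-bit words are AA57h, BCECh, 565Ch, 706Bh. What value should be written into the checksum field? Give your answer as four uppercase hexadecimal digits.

D1F3

One's-complement addition (fold any carry out of bit 15 back into bit 0):
  0xAA57 + 0xBCEC = 0x16743 → wrap carry → 0x6744
  0x6744 + 0x565C = 0x0BDA0
  0xBDA0 + 0x706B = 0x12E0B → wrap carry → 0x2E0C
One's-complement sum = 0x2E0C.
Checksum = ~0x2E0C & 0xFFFF = 0xD1F3.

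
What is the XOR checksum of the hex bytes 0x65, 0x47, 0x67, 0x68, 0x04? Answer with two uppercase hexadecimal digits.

29

XOR the bytes together:
  start with 0x65
  0x65 ⊕ 0x47 = 0x22
  0x22 ⊕ 0x67 = 0x45
  0x45 ⊕ 0x68 = 0x2D
  0x2D ⊕ 0x04 = 0x29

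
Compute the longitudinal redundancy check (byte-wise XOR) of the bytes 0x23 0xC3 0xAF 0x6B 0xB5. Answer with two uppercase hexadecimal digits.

91

XOR the bytes together:
  start with 0x23
  0x23 ⊕ 0xC3 = 0xE0
  0xE0 ⊕ 0xAF = 0x4F
  0x4F ⊕ 0x6B = 0x24
  0x24 ⊕ 0xB5 = 0x91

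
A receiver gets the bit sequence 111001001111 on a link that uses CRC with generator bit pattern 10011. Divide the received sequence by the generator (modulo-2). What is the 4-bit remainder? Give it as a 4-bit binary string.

Modulo-2 division of 111001001111 by 10011:
  pos 0: 11100 XOR 10011 = 01111
  pos 1: 11111 XOR 10011 = 01100
  pos 2: 11000 XOR 10011 = 01011
  pos 3: 10110 XOR 10011 = 00101
  pos 5: 10111 XOR 10011 = 00100
  pos 7: 10011 XOR 10011 = 00000
Remainder = 0000 (zero — the frame passes the CRC check).

0000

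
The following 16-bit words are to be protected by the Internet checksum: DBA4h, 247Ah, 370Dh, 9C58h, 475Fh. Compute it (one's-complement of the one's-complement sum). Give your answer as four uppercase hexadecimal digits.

E51B

One's-complement addition (fold any carry out of bit 15 back into bit 0):
  0xDBA4 + 0x247A = 0x1001E → wrap carry → 0x001F
  0x001F + 0x370D = 0x0372C
  0x372C + 0x9C58 = 0x0D384
  0xD384 + 0x475F = 0x11AE3 → wrap carry → 0x1AE4
One's-complement sum = 0x1AE4.
Checksum = ~0x1AE4 & 0xFFFF = 0xE51B.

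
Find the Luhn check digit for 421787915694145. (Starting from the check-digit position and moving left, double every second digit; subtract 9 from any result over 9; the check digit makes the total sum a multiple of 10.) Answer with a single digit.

0

Partial digits right→left: 5 4 1 4 9 6 5 1 9 7 8 7 1 2 4
Double every second digit counting from the check-digit position (so the 1st, 3rd, 5th, ... of the partial from the right).
  doubled (with −9 where >9): 1 2 9 1 9 7 2 8 → sum 39
  kept as-is: 4 4 6 1 7 7 2 → sum 31
Total = 39 + 31 = 70.
Check digit = (10 − (70 mod 10)) mod 10 = 0.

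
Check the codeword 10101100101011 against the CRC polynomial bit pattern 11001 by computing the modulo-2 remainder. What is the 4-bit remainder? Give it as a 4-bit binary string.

Modulo-2 division of 10101100101011 by 11001:
  pos 0: 10101 XOR 11001 = 01100
  pos 1: 11001 XOR 11001 = 00000
  pos 8: 10101 XOR 11001 = 01100
  pos 9: 11001 XOR 11001 = 00000
Remainder = 0000 (zero — the frame passes the CRC check).

0000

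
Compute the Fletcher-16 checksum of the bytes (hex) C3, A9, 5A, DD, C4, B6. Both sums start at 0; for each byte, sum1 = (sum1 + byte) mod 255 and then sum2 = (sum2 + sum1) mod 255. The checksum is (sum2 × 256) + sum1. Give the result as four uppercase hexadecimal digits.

Running sums (mod 255):
  after byte 0 (C3): sum1=195, sum2=195
  after byte 1 (A9): sum1=109, sum2=49
  after byte 2 (5A): sum1=199, sum2=248
  after byte 3 (DD): sum1=165, sum2=158
  after byte 4 (C4): sum1=106, sum2=9
  after byte 5 (B6): sum1=33, sum2=42
Checksum = sum2·256 + sum1 = 42·256 + 33 = 10785 = 0x2A21.

2A21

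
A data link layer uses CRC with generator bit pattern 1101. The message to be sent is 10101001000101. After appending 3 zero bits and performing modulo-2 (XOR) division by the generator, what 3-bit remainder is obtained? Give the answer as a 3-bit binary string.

Append 3 zeros: 10101001000101000. Divide by 1101 (XOR where the leading bit is 1):
  pos 0: 1010 XOR 1101 = 0111
  pos 1: 1111 XOR 1101 = 0010
  pos 3: 1000 XOR 1101 = 0101
  pos 4: 1011 XOR 1101 = 0110
  pos 5: 1100 XOR 1101 = 0001
  pos 8: 1001 XOR 1101 = 0100
  pos 9: 1000 XOR 1101 = 0101
  pos 10: 1011 XOR 1101 = 0110
  pos 11: 1100 XOR 1101 = 0001
Remainder (last 3 bits) = 100. This is the CRC / FCS.

100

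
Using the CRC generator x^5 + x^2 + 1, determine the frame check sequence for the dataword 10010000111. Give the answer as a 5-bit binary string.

01010

Append 5 zeros: 1001000011100000. Divide by 100101 (XOR where the leading bit is 1):
  pos 0: 100100 XOR 100101 = 000001
  pos 5: 100111 XOR 100101 = 000010
  pos 9: 100000 XOR 100101 = 000101
Remainder (last 5 bits) = 01010. This is the CRC / FCS.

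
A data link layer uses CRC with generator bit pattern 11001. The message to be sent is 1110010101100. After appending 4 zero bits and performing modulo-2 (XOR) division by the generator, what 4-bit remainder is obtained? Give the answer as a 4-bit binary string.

1111

Append 4 zeros: 11100101011000000. Divide by 11001 (XOR where the leading bit is 1):
  pos 0: 11100 XOR 11001 = 00101
  pos 2: 10110 XOR 11001 = 01111
  pos 3: 11111 XOR 11001 = 00110
  pos 5: 11001 XOR 11001 = 00000
  pos 10: 10000 XOR 11001 = 01001
  pos 11: 10010 XOR 11001 = 01011
  pos 12: 10110 XOR 11001 = 01111
Remainder (last 4 bits) = 1111. This is the CRC / FCS.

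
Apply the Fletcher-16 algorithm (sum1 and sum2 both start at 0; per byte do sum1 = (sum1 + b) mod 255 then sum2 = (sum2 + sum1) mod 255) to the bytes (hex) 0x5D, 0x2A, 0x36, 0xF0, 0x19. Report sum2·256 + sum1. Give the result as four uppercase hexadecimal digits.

19C7

Running sums (mod 255):
  after byte 0 (0x5D): sum1=93, sum2=93
  after byte 1 (0x2A): sum1=135, sum2=228
  after byte 2 (0x36): sum1=189, sum2=162
  after byte 3 (0xF0): sum1=174, sum2=81
  after byte 4 (0x19): sum1=199, sum2=25
Checksum = sum2·256 + sum1 = 25·256 + 199 = 6599 = 0x19C7.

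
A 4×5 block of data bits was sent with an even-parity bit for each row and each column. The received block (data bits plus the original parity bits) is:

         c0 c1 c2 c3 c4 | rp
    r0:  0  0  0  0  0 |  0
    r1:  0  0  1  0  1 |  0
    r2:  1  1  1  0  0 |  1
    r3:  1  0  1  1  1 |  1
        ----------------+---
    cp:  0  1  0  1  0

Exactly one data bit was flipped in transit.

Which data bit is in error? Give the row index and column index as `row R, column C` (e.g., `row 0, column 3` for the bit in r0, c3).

row 3, column 2

Recompute each row's even parity and compare to rp:
  r0: data parity 0, sent rp 0 → ok
  r1: data parity 0, sent rp 0 → ok
  r2: data parity 1, sent rp 1 → ok
  r3: data parity 0, sent rp 1 → mismatch
Recompute each column's even parity and compare to cp:
  c0: data parity 0, sent cp 0 → ok
  c1: data parity 1, sent cp 1 → ok
  c2: data parity 1, sent cp 0 → mismatch
  c3: data parity 1, sent cp 1 → ok
  c4: data parity 0, sent cp 0 → ok
Exactly one row (r3) and one column (c2) fail → the flipped bit is at their intersection.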